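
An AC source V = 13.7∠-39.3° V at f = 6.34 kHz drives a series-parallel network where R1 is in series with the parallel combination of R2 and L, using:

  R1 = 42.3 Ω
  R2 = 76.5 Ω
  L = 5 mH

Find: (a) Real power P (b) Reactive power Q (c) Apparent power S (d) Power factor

Step 1 — Angular frequency: ω = 2π·f = 2π·6340 = 3.984e+04 rad/s.
Step 2 — Component impedances:
  R1: Z = R = 42.3 Ω
  R2: Z = R = 76.5 Ω
  L: Z = jωL = j·3.984e+04·0.005 = 0 + j199.2 Ω
Step 3 — Parallel branch: R2 || L = 1/(1/R2 + 1/L) = 66.67 + j25.6 Ω.
Step 4 — Series with R1: Z_total = R1 + (R2 || L) = 109 + j25.6 Ω = 111.9∠13.2° Ω.
Step 5 — Source phasor: V = 13.7∠-39.3° V = 10.6 - j8.677 V.
Step 6 — Current: I = V / Z = 0.07447 - j0.09713 A = 0.1224∠-52.5° A.
Step 7 — Complex power: S = V·I* = 1.632 + j0.3836 VA.
Step 8 — Real power: P = Re(S) = 1.632 W.
Step 9 — Reactive power: Q = Im(S) = 0.3836 VAR.
Step 10 — Apparent power: |S| = 1.677 VA.
Step 11 — Power factor: PF = P/|S| = 0.9735 (lagging).

(a) P = 1.632 W  (b) Q = 0.3836 VAR  (c) S = 1.677 VA  (d) PF = 0.9735 (lagging)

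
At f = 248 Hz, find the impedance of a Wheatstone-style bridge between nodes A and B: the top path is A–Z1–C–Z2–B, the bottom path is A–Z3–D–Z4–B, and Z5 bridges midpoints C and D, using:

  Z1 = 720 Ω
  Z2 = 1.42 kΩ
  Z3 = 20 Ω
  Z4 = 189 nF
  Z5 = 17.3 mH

Step 1 — Angular frequency: ω = 2π·f = 2π·248 = 1558 rad/s.
Step 2 — Component impedances:
  Z1: Z = R = 720 Ω
  Z2: Z = R = 1420 Ω
  Z3: Z = R = 20 Ω
  Z4: Z = 1/(jωC) = -j/(ω·C) = 0 - j3396 Ω
  Z5: Z = jωL = j·1558·0.0173 = 0 + j26.96 Ω
Step 3 — Bridge requires nodal analysis (the Z5 bridge couples midpoints C and D, so the two paths cannot be reduced to a simple series/parallel combination). Setting node B to ground and injecting 1 A at node A, the 3-node admittance system at A, C, D solves to V_A = Z_AB = 1245 - j491.1 Ω = 1338∠-21.5° Ω.

Z = 1245 - j491.1 Ω = 1338∠-21.5° Ω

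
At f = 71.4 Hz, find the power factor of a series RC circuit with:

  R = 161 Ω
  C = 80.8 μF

Step 1 — Angular frequency: ω = 2π·f = 2π·71.4 = 448.6 rad/s.
Step 2 — Component impedances:
  R: Z = R = 161 Ω
  C: Z = 1/(jωC) = -j/(ω·C) = 0 - j27.59 Ω
Step 3 — Series combination: Z_total = R + C = 161 - j27.59 Ω = 163.3∠-9.7° Ω.
Step 4 — Power factor: PF = cos(φ) = Re(Z)/|Z| = 161/163.35 = 0.9856.
Step 5 — Type: Im(Z) = -27.59 ⇒ leading (phase φ = -9.7°).

PF = 0.9856 (leading, φ = -9.7°)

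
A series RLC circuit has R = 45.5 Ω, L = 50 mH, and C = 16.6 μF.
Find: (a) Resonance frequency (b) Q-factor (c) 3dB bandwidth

Step 1 — Resonance condition Im(Z)=0 gives ω₀ = 1/√(LC).
Step 2 — ω₀ = 1/√(0.05·1.66e-05) = 1098 rad/s.
Step 3 — f₀ = ω₀/(2π) = 174.7 Hz.
Step 4 — Series Q: Q = ω₀L/R = 1098·0.05/45.5 = 1.206.
Step 5 — 3dB bandwidth: Δω = ω₀/Q = 910 rad/s; BW = Δω/(2π) = 144.8 Hz.

(a) f₀ = 174.7 Hz  (b) Q = 1.206  (c) BW = 144.8 Hz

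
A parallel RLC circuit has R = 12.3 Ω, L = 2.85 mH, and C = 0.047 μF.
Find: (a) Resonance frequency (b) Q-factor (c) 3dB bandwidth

Step 1 — Resonance: ω₀ = 1/√(LC) = 1/√(0.00285·4.7e-08) = 8.64e+04 rad/s.
Step 2 — f₀ = ω₀/(2π) = 1.375e+04 Hz.
Step 3 — Parallel Q: Q = R/(ω₀L) = 12.3/(8.64e+04·0.00285) = 0.04995.
Step 4 — Bandwidth: Δω = ω₀/Q = 1.73e+06 rad/s; BW = Δω/(2π) = 2.753e+05 Hz.

(a) f₀ = 1.375e+04 Hz  (b) Q = 0.04995  (c) BW = 2.753e+05 Hz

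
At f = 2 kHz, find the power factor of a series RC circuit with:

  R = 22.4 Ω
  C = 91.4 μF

Step 1 — Angular frequency: ω = 2π·f = 2π·2000 = 1.257e+04 rad/s.
Step 2 — Component impedances:
  R: Z = R = 22.4 Ω
  C: Z = 1/(jωC) = -j/(ω·C) = 0 - j0.8707 Ω
Step 3 — Series combination: Z_total = R + C = 22.4 - j0.8707 Ω = 22.42∠-2.2° Ω.
Step 4 — Power factor: PF = cos(φ) = Re(Z)/|Z| = 22.4/22.417 = 0.9992.
Step 5 — Type: Im(Z) = -0.8707 ⇒ leading (phase φ = -2.2°).

PF = 0.9992 (leading, φ = -2.2°)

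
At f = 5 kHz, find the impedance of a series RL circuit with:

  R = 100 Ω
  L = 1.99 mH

Step 1 — Angular frequency: ω = 2π·f = 2π·5000 = 3.142e+04 rad/s.
Step 2 — Component impedances:
  R: Z = R = 100 Ω
  L: Z = jωL = j·3.142e+04·0.00199 = 0 + j62.52 Ω
Step 3 — Series combination: Z_total = R + L = 100 + j62.52 Ω = 117.9∠32.0° Ω.

Z = 100 + j62.52 Ω = 117.9∠32.0° Ω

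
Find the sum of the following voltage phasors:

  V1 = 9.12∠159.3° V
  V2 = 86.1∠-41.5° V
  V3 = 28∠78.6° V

Step 1 — Convert each phasor to rectangular form:
  V1 = 9.12·(cos(159.3°) + j·sin(159.3°)) = -8.531 + j3.224 V
  V2 = 86.1·(cos(-41.5°) + j·sin(-41.5°)) = 64.49 - j57.05 V
  V3 = 28·(cos(78.6°) + j·sin(78.6°)) = 5.534 + j27.45 V
Step 2 — Sum components: V_total = 61.49 - j26.38 V.
Step 3 — Convert to polar: |V_total| = 66.91 V, ∠V_total = -23.2°.

V_total = 66.91∠-23.2° V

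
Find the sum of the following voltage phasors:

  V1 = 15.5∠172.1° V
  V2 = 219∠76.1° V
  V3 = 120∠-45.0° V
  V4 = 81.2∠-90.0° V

Step 1 — Convert each phasor to rectangular form:
  V1 = 15.5·(cos(172.1°) + j·sin(172.1°)) = -15.35 + j2.13 V
  V2 = 219·(cos(76.1°) + j·sin(76.1°)) = 52.61 + j212.6 V
  V3 = 120·(cos(-45.0°) + j·sin(-45.0°)) = 84.85 - j84.85 V
  V4 = 81.2·(cos(-90.0°) + j·sin(-90.0°)) = 0 - j81.2 V
Step 2 — Sum components: V_total = 122.1 + j48.66 V.
Step 3 — Convert to polar: |V_total| = 131.4 V, ∠V_total = 21.7°.

V_total = 131.4∠21.7° V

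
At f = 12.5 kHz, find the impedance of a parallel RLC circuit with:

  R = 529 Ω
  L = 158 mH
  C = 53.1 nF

Step 1 — Angular frequency: ω = 2π·f = 2π·1.25e+04 = 7.854e+04 rad/s.
Step 2 — Component impedances:
  R: Z = R = 529 Ω
  L: Z = jωL = j·7.854e+04·0.158 = 0 + j1.241e+04 Ω
  C: Z = 1/(jωC) = -j/(ω·C) = 0 - j239.8 Ω
Step 3 — Parallel combination: 1/Z_total = 1/R + 1/L + 1/C; Z_total = 93.12 - j201.5 Ω = 221.9∠-65.2° Ω.

Z = 93.12 - j201.5 Ω = 221.9∠-65.2° Ω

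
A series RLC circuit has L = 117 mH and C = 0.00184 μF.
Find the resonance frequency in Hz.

Step 1 — Resonance condition Im(Z)=0 gives ω₀ = 1/√(LC).
Step 2 — ω₀ = 1/√(0.117·1.84e-09) = 6.816e+04 rad/s.
Step 3 — f₀ = ω₀/(2π) = 1.085e+04 Hz.

f₀ = 1.085e+04 Hz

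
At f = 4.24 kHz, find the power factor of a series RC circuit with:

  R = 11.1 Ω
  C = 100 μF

Step 1 — Angular frequency: ω = 2π·f = 2π·4240 = 2.664e+04 rad/s.
Step 2 — Component impedances:
  R: Z = R = 11.1 Ω
  C: Z = 1/(jωC) = -j/(ω·C) = 0 - j0.3754 Ω
Step 3 — Series combination: Z_total = R + C = 11.1 - j0.3754 Ω = 11.11∠-1.9° Ω.
Step 4 — Power factor: PF = cos(φ) = Re(Z)/|Z| = 11.1/11.1063 = 0.9994.
Step 5 — Type: Im(Z) = -0.3754 ⇒ leading (phase φ = -1.9°).

PF = 0.9994 (leading, φ = -1.9°)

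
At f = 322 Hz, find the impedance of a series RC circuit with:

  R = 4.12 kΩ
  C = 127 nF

Step 1 — Angular frequency: ω = 2π·f = 2π·322 = 2023 rad/s.
Step 2 — Component impedances:
  R: Z = R = 4120 Ω
  C: Z = 1/(jωC) = -j/(ω·C) = 0 - j3892 Ω
Step 3 — Series combination: Z_total = R + C = 4120 - j3892 Ω = 5668∠-43.4° Ω.

Z = 4120 - j3892 Ω = 5668∠-43.4° Ω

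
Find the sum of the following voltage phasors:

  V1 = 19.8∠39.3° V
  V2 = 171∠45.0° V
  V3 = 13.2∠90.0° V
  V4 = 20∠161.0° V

Step 1 — Convert each phasor to rectangular form:
  V1 = 19.8·(cos(39.3°) + j·sin(39.3°)) = 15.32 + j12.54 V
  V2 = 171·(cos(45.0°) + j·sin(45.0°)) = 120.9 + j120.9 V
  V3 = 13.2·(cos(90.0°) + j·sin(90.0°)) = 0 + j13.2 V
  V4 = 20·(cos(161.0°) + j·sin(161.0°)) = -18.91 + j6.511 V
Step 2 — Sum components: V_total = 117.3 + j153.2 V.
Step 3 — Convert to polar: |V_total| = 192.9 V, ∠V_total = 52.5°.

V_total = 192.9∠52.5° V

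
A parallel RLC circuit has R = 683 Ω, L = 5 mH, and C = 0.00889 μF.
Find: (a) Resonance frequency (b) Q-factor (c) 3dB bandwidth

Step 1 — Resonance: ω₀ = 1/√(LC) = 1/√(0.005·8.89e-09) = 1.5e+05 rad/s.
Step 2 — f₀ = ω₀/(2π) = 2.387e+04 Hz.
Step 3 — Parallel Q: Q = R/(ω₀L) = 683/(1.5e+05·0.005) = 0.9107.
Step 4 — Bandwidth: Δω = ω₀/Q = 1.647e+05 rad/s; BW = Δω/(2π) = 2.621e+04 Hz.

(a) f₀ = 2.387e+04 Hz  (b) Q = 0.9107  (c) BW = 2.621e+04 Hz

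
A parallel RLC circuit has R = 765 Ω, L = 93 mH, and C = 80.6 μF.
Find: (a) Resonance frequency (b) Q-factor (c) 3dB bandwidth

Step 1 — Resonance: ω₀ = 1/√(LC) = 1/√(0.093·8.06e-05) = 365.3 rad/s.
Step 2 — f₀ = ω₀/(2π) = 58.13 Hz.
Step 3 — Parallel Q: Q = R/(ω₀L) = 765/(365.3·0.093) = 22.52.
Step 4 — Bandwidth: Δω = ω₀/Q = 16.22 rad/s; BW = Δω/(2π) = 2.581 Hz.

(a) f₀ = 58.13 Hz  (b) Q = 22.52  (c) BW = 2.581 Hz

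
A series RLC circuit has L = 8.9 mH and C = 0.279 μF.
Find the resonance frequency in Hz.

Step 1 — Resonance condition Im(Z)=0 gives ω₀ = 1/√(LC).
Step 2 — ω₀ = 1/√(0.0089·2.79e-07) = 2.007e+04 rad/s.
Step 3 — f₀ = ω₀/(2π) = 3194 Hz.

f₀ = 3194 Hz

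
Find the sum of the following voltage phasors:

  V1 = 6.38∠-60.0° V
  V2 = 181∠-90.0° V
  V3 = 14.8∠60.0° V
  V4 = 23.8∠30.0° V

Step 1 — Convert each phasor to rectangular form:
  V1 = 6.38·(cos(-60.0°) + j·sin(-60.0°)) = 3.19 - j5.525 V
  V2 = 181·(cos(-90.0°) + j·sin(-90.0°)) = 0 - j181 V
  V3 = 14.8·(cos(60.0°) + j·sin(60.0°)) = 7.4 + j12.82 V
  V4 = 23.8·(cos(30.0°) + j·sin(30.0°)) = 20.61 + j11.9 V
Step 2 — Sum components: V_total = 31.2 - j161.8 V.
Step 3 — Convert to polar: |V_total| = 164.8 V, ∠V_total = -79.1°.

V_total = 164.8∠-79.1° V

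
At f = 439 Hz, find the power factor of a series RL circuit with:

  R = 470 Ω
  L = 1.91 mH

Step 1 — Angular frequency: ω = 2π·f = 2π·439 = 2758 rad/s.
Step 2 — Component impedances:
  R: Z = R = 470 Ω
  L: Z = jωL = j·2758·0.00191 = 0 + j5.268 Ω
Step 3 — Series combination: Z_total = R + L = 470 + j5.268 Ω = 470∠0.6° Ω.
Step 4 — Power factor: PF = cos(φ) = Re(Z)/|Z| = 470/470.03 = 0.9999.
Step 5 — Type: Im(Z) = 5.268 ⇒ lagging (phase φ = 0.6°).

PF = 0.9999 (lagging, φ = 0.6°)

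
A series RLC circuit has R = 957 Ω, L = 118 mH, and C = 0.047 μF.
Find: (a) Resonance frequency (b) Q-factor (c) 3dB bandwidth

Step 1 — Resonance: ω₀ = 1/√(LC) = 1/√(0.118·4.7e-08) = 1.343e+04 rad/s.
Step 2 — f₀ = ω₀/(2π) = 2137 Hz.
Step 3 — Series Q: Q = ω₀L/R = 1.343e+04·0.118/957 = 1.656.
Step 4 — Bandwidth: Δω = ω₀/Q = 8110 rad/s; BW = Δω/(2π) = 1291 Hz.

(a) f₀ = 2137 Hz  (b) Q = 1.656  (c) BW = 1291 Hz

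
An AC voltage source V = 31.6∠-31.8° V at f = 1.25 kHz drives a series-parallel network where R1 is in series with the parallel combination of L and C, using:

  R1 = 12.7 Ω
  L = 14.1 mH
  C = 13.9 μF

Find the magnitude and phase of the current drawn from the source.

Step 1 — Angular frequency: ω = 2π·f = 2π·1250 = 7854 rad/s.
Step 2 — Component impedances:
  R1: Z = R = 12.7 Ω
  L: Z = jωL = j·7854·0.0141 = 0 + j110.7 Ω
  C: Z = 1/(jωC) = -j/(ω·C) = 0 - j9.16 Ω
Step 3 — Parallel branch: L || C = 1/(1/L + 1/C) = 0 - j9.986 Ω.
Step 4 — Series with R1: Z_total = R1 + (L || C) = 12.7 - j9.986 Ω = 16.16∠-38.2° Ω.
Step 5 — Source phasor: V = 31.6∠-31.8° V = 26.86 - j16.65 V.
Step 6 — Ohm's law: I = V / Z_total = (26.86 - j16.65) / (12.7 - j9.986) = 1.944 + j0.2173 A.
Step 7 — Convert to polar: |I| = 1.956 A, ∠I = 6.4°.

I = 1.956∠6.4° A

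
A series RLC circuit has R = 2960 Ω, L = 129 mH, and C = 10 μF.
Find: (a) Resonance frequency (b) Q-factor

Step 1 — Resonance condition Im(Z)=0 gives ω₀ = 1/√(LC).
Step 2 — ω₀ = 1/√(0.129·1e-05) = 880.5 rad/s.
Step 3 — f₀ = ω₀/(2π) = 140.1 Hz.
Step 4 — Series Q: Q = ω₀L/R = 880.5·0.129/2960 = 0.03837.

(a) f₀ = 140.1 Hz  (b) Q = 0.03837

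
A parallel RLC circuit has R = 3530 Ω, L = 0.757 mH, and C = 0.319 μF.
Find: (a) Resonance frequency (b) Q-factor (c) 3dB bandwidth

Step 1 — Resonance: ω₀ = 1/√(LC) = 1/√(0.000757·3.19e-07) = 6.435e+04 rad/s.
Step 2 — f₀ = ω₀/(2π) = 1.024e+04 Hz.
Step 3 — Parallel Q: Q = R/(ω₀L) = 3530/(6.435e+04·0.000757) = 72.46.
Step 4 — Bandwidth: Δω = ω₀/Q = 888 rad/s; BW = Δω/(2π) = 141.3 Hz.

(a) f₀ = 1.024e+04 Hz  (b) Q = 72.46  (c) BW = 141.3 Hz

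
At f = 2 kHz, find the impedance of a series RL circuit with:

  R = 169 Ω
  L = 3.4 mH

Step 1 — Angular frequency: ω = 2π·f = 2π·2000 = 1.257e+04 rad/s.
Step 2 — Component impedances:
  R: Z = R = 169 Ω
  L: Z = jωL = j·1.257e+04·0.0034 = 0 + j42.73 Ω
Step 3 — Series combination: Z_total = R + L = 169 + j42.73 Ω = 174.3∠14.2° Ω.

Z = 169 + j42.73 Ω = 174.3∠14.2° Ω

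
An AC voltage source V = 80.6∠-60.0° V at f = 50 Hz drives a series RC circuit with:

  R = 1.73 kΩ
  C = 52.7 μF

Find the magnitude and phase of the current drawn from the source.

Step 1 — Angular frequency: ω = 2π·f = 2π·50 = 314.2 rad/s.
Step 2 — Component impedances:
  R: Z = R = 1730 Ω
  C: Z = 1/(jωC) = -j/(ω·C) = 0 - j60.4 Ω
Step 3 — Series combination: Z_total = R + C = 1730 - j60.4 Ω = 1731∠-2.0° Ω.
Step 4 — Source phasor: V = 80.6∠-60.0° V = 40.3 - j69.8 V.
Step 5 — Ohm's law: I = V / Z_total = (40.3 - j69.8) / (1730 - j60.4) = 0.02467 - j0.03949 A.
Step 6 — Convert to polar: |I| = 0.04656 A, ∠I = -58.0°.

I = 0.04656∠-58.0° A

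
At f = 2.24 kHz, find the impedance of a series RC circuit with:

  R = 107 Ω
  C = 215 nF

Step 1 — Angular frequency: ω = 2π·f = 2π·2240 = 1.407e+04 rad/s.
Step 2 — Component impedances:
  R: Z = R = 107 Ω
  C: Z = 1/(jωC) = -j/(ω·C) = 0 - j330.5 Ω
Step 3 — Series combination: Z_total = R + C = 107 - j330.5 Ω = 347.4∠-72.1° Ω.

Z = 107 - j330.5 Ω = 347.4∠-72.1° Ω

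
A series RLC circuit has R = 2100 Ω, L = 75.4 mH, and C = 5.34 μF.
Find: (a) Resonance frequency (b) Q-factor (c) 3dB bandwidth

Step 1 — Resonance: ω₀ = 1/√(LC) = 1/√(0.0754·5.34e-06) = 1576 rad/s.
Step 2 — f₀ = ω₀/(2π) = 250.8 Hz.
Step 3 — Series Q: Q = ω₀L/R = 1576·0.0754/2100 = 0.05658.
Step 4 — Bandwidth: Δω = ω₀/Q = 2.785e+04 rad/s; BW = Δω/(2π) = 4433 Hz.

(a) f₀ = 250.8 Hz  (b) Q = 0.05658  (c) BW = 4433 Hz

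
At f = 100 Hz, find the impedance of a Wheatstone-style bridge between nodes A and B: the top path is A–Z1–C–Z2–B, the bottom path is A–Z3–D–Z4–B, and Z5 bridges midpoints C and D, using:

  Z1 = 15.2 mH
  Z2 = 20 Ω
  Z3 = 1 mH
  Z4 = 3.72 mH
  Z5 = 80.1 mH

Step 1 — Angular frequency: ω = 2π·f = 2π·100 = 628.3 rad/s.
Step 2 — Component impedances:
  Z1: Z = jωL = j·628.3·0.0152 = 0 + j9.55 Ω
  Z2: Z = R = 20 Ω
  Z3: Z = jωL = j·628.3·0.001 = 0 + j0.6283 Ω
  Z4: Z = jωL = j·628.3·0.00372 = 0 + j2.337 Ω
  Z5: Z = jωL = j·628.3·0.0801 = 0 + j50.33 Ω
Step 3 — Bridge requires nodal analysis (the Z5 bridge couples midpoints C and D, so the two paths cannot be reduced to a simple series/parallel combination). Setting node B to ground and injecting 1 A at node A, the 3-node admittance system at A, C, D solves to V_A = Z_AB = 0.3166 + j2.788 Ω = 2.806∠83.5° Ω.

Z = 0.3166 + j2.788 Ω = 2.806∠83.5° Ω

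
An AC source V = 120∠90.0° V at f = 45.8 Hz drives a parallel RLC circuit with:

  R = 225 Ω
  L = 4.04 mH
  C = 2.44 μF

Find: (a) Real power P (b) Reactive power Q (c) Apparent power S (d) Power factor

Step 1 — Angular frequency: ω = 2π·f = 2π·45.8 = 287.8 rad/s.
Step 2 — Component impedances:
  R: Z = R = 225 Ω
  L: Z = jωL = j·287.8·0.00404 = 0 + j1.163 Ω
  C: Z = 1/(jωC) = -j/(ω·C) = 0 - j1424 Ω
Step 3 — Parallel combination: 1/Z_total = 1/R + 1/L + 1/C; Z_total = 0.006017 + j1.164 Ω = 1.164∠89.7° Ω.
Step 4 — Source phasor: V = 120∠90.0° V = 0 + j120 V.
Step 5 — Current: I = V / Z = 103.1 + j0.5333 A = 103.1∠0.3° A.
Step 6 — Complex power: S = V·I* = 64 + j1.238e+04 VA.
Step 7 — Real power: P = Re(S) = 64 W.
Step 8 — Reactive power: Q = Im(S) = 1.238e+04 VAR.
Step 9 — Apparent power: |S| = 1.238e+04 VA.
Step 10 — Power factor: PF = P/|S| = 0.005171 (lagging).

(a) P = 64 W  (b) Q = 1.238e+04 VAR  (c) S = 1.238e+04 VA  (d) PF = 0.005171 (lagging)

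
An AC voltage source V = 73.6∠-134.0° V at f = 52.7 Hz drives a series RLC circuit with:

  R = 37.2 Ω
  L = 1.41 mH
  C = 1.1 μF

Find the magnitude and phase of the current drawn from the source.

Step 1 — Angular frequency: ω = 2π·f = 2π·52.7 = 331.1 rad/s.
Step 2 — Component impedances:
  R: Z = R = 37.2 Ω
  L: Z = jωL = j·331.1·0.00141 = 0 + j0.4669 Ω
  C: Z = 1/(jωC) = -j/(ω·C) = 0 - j2745 Ω
Step 3 — Series combination: Z_total = R + L + C = 37.2 - j2745 Ω = 2745∠-89.2° Ω.
Step 4 — Source phasor: V = 73.6∠-134.0° V = -51.13 - j52.94 V.
Step 5 — Ohm's law: I = V / Z_total = (-51.13 - j52.94) / (37.2 - j2745) = 0.01903 - j0.01888 A.
Step 6 — Convert to polar: |I| = 0.02681 A, ∠I = -44.8°.

I = 0.02681∠-44.8° A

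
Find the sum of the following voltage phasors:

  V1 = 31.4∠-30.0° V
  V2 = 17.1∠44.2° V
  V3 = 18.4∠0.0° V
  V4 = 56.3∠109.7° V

Step 1 — Convert each phasor to rectangular form:
  V1 = 31.4·(cos(-30.0°) + j·sin(-30.0°)) = 27.19 - j15.7 V
  V2 = 17.1·(cos(44.2°) + j·sin(44.2°)) = 12.26 + j11.92 V
  V3 = 18.4·(cos(0.0°) + j·sin(0.0°)) = 18.4 V
  V4 = 56.3·(cos(109.7°) + j·sin(109.7°)) = -18.98 + j53 V
Step 2 — Sum components: V_total = 38.87 + j49.23 V.
Step 3 — Convert to polar: |V_total| = 62.72 V, ∠V_total = 51.7°.

V_total = 62.72∠51.7° V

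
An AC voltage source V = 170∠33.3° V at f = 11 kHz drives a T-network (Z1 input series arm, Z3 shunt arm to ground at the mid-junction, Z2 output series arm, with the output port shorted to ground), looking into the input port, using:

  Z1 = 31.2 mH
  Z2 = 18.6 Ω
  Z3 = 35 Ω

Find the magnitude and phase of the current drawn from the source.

Step 1 — Angular frequency: ω = 2π·f = 2π·1.1e+04 = 6.912e+04 rad/s.
Step 2 — Component impedances:
  Z1: Z = jωL = j·6.912e+04·0.0312 = 0 + j2156 Ω
  Z2: Z = R = 18.6 Ω
  Z3: Z = R = 35 Ω
Step 3 — With the output port shorted to ground, the output series arm Z2 runs from the junction to ground; the shunt arm Z3 also runs from the junction to ground. They appear in parallel: Z3 || Z2 = 12.15 Ω.
Step 4 — Series with input arm Z1: Z_in = Z1 + (Z3 || Z2) = 12.15 + j2156 Ω = 2156∠89.7° Ω.
Step 5 — Source phasor: V = 170∠33.3° V = 142.1 + j93.33 V.
Step 6 — Ohm's law: I = V / Z_total = (142.1 + j93.33) / (12.15 + j2156) = 0.04365 - j0.06565 A.
Step 7 — Convert to polar: |I| = 0.07883 A, ∠I = -56.4°.

I = 0.07883∠-56.4° A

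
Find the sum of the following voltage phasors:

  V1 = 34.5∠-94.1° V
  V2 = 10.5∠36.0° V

Step 1 — Convert each phasor to rectangular form:
  V1 = 34.5·(cos(-94.1°) + j·sin(-94.1°)) = -2.467 - j34.41 V
  V2 = 10.5·(cos(36.0°) + j·sin(36.0°)) = 8.495 + j6.172 V
Step 2 — Sum components: V_total = 6.028 - j28.24 V.
Step 3 — Convert to polar: |V_total| = 28.88 V, ∠V_total = -78.0°.

V_total = 28.88∠-78.0° V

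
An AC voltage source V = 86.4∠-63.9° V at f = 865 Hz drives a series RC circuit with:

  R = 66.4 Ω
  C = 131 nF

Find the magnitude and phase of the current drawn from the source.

Step 1 — Angular frequency: ω = 2π·f = 2π·865 = 5435 rad/s.
Step 2 — Component impedances:
  R: Z = R = 66.4 Ω
  C: Z = 1/(jωC) = -j/(ω·C) = 0 - j1405 Ω
Step 3 — Series combination: Z_total = R + C = 66.4 - j1405 Ω = 1406∠-87.3° Ω.
Step 4 — Source phasor: V = 86.4∠-63.9° V = 38.01 - j77.59 V.
Step 5 — Ohm's law: I = V / Z_total = (38.01 - j77.59) / (66.4 - j1405) = 0.0564 + j0.0244 A.
Step 6 — Convert to polar: |I| = 0.06145 A, ∠I = 23.4°.

I = 0.06145∠23.4° A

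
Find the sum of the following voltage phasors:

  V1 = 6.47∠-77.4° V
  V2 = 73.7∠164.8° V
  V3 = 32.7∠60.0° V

Step 1 — Convert each phasor to rectangular form:
  V1 = 6.47·(cos(-77.4°) + j·sin(-77.4°)) = 1.411 - j6.314 V
  V2 = 73.7·(cos(164.8°) + j·sin(164.8°)) = -71.12 + j19.32 V
  V3 = 32.7·(cos(60.0°) + j·sin(60.0°)) = 16.35 + j28.32 V
Step 2 — Sum components: V_total = -53.36 + j41.33 V.
Step 3 — Convert to polar: |V_total| = 67.49 V, ∠V_total = 142.2°.

V_total = 67.49∠142.2° V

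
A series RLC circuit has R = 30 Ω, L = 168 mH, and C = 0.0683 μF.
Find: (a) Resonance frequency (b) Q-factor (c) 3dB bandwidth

Step 1 — Resonance: ω₀ = 1/√(LC) = 1/√(0.168·6.83e-08) = 9335 rad/s.
Step 2 — f₀ = ω₀/(2π) = 1486 Hz.
Step 3 — Series Q: Q = ω₀L/R = 9335·0.168/30 = 52.28.
Step 4 — Bandwidth: Δω = ω₀/Q = 178.6 rad/s; BW = Δω/(2π) = 28.42 Hz.

(a) f₀ = 1486 Hz  (b) Q = 52.28  (c) BW = 28.42 Hz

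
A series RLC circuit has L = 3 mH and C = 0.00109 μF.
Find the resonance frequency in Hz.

Step 1 — Resonance condition Im(Z)=0 gives ω₀ = 1/√(LC).
Step 2 — ω₀ = 1/√(0.003·1.09e-09) = 5.53e+05 rad/s.
Step 3 — f₀ = ω₀/(2π) = 8.801e+04 Hz.

f₀ = 8.801e+04 Hz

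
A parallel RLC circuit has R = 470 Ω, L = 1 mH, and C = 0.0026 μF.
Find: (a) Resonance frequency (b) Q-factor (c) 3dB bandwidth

Step 1 — Resonance: ω₀ = 1/√(LC) = 1/√(0.001·2.6e-09) = 6.202e+05 rad/s.
Step 2 — f₀ = ω₀/(2π) = 9.87e+04 Hz.
Step 3 — Parallel Q: Q = R/(ω₀L) = 470/(6.202e+05·0.001) = 0.7579.
Step 4 — Bandwidth: Δω = ω₀/Q = 8.183e+05 rad/s; BW = Δω/(2π) = 1.302e+05 Hz.

(a) f₀ = 9.87e+04 Hz  (b) Q = 0.7579  (c) BW = 1.302e+05 Hz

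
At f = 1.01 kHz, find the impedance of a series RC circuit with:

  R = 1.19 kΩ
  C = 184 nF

Step 1 — Angular frequency: ω = 2π·f = 2π·1010 = 6346 rad/s.
Step 2 — Component impedances:
  R: Z = R = 1190 Ω
  C: Z = 1/(jωC) = -j/(ω·C) = 0 - j856.4 Ω
Step 3 — Series combination: Z_total = R + C = 1190 - j856.4 Ω = 1466∠-35.7° Ω.

Z = 1190 - j856.4 Ω = 1466∠-35.7° Ω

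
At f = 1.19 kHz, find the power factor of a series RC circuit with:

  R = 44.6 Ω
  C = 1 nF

Step 1 — Angular frequency: ω = 2π·f = 2π·1190 = 7477 rad/s.
Step 2 — Component impedances:
  R: Z = R = 44.6 Ω
  C: Z = 1/(jωC) = -j/(ω·C) = 0 - j1.337e+05 Ω
Step 3 — Series combination: Z_total = R + C = 44.6 - j1.337e+05 Ω = 1.337e+05∠-90.0° Ω.
Step 4 — Power factor: PF = cos(φ) = Re(Z)/|Z| = 44.6/1.3374e+05 = 0.0003335.
Step 5 — Type: Im(Z) = -1.337e+05 ⇒ leading (phase φ = -90.0°).

PF = 0.0003335 (leading, φ = -90.0°)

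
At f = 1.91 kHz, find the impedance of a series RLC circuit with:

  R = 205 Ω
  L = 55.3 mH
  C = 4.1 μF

Step 1 — Angular frequency: ω = 2π·f = 2π·1910 = 1.2e+04 rad/s.
Step 2 — Component impedances:
  R: Z = R = 205 Ω
  L: Z = jωL = j·1.2e+04·0.0553 = 0 + j663.6 Ω
  C: Z = 1/(jωC) = -j/(ω·C) = 0 - j20.32 Ω
Step 3 — Series combination: Z_total = R + L + C = 205 + j643.3 Ω = 675.2∠72.3° Ω.

Z = 205 + j643.3 Ω = 675.2∠72.3° Ω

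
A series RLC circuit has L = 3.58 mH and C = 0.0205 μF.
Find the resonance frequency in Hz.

Step 1 — Resonance condition Im(Z)=0 gives ω₀ = 1/√(LC).
Step 2 — ω₀ = 1/√(0.00358·2.05e-08) = 1.167e+05 rad/s.
Step 3 — f₀ = ω₀/(2π) = 1.858e+04 Hz.

f₀ = 1.858e+04 Hz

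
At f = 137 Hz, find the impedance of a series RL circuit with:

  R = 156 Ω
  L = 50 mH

Step 1 — Angular frequency: ω = 2π·f = 2π·137 = 860.8 rad/s.
Step 2 — Component impedances:
  R: Z = R = 156 Ω
  L: Z = jωL = j·860.8·0.05 = 0 + j43.04 Ω
Step 3 — Series combination: Z_total = R + L = 156 + j43.04 Ω = 161.8∠15.4° Ω.

Z = 156 + j43.04 Ω = 161.8∠15.4° Ω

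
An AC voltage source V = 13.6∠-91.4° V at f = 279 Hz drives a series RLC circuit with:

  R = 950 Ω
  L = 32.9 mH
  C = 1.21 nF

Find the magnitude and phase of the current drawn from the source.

Step 1 — Angular frequency: ω = 2π·f = 2π·279 = 1753 rad/s.
Step 2 — Component impedances:
  R: Z = R = 950 Ω
  L: Z = jωL = j·1753·0.0329 = 0 + j57.67 Ω
  C: Z = 1/(jωC) = -j/(ω·C) = 0 - j4.714e+05 Ω
Step 3 — Series combination: Z_total = R + L + C = 950 - j4.714e+05 Ω = 4.714e+05∠-89.9° Ω.
Step 4 — Source phasor: V = 13.6∠-91.4° V = -0.3323 - j13.6 V.
Step 5 — Ohm's law: I = V / Z_total = (-0.3323 - j13.6) / (950 - j4.714e+05) = 2.884e-05 - j7.63e-07 A.
Step 6 — Convert to polar: |I| = 2.885e-05 A, ∠I = -1.5°.

I = 2.885e-05∠-1.5° A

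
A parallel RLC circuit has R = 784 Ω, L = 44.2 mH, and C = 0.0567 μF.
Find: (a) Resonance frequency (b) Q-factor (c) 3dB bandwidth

Step 1 — Resonance: ω₀ = 1/√(LC) = 1/√(0.0442·5.67e-08) = 1.998e+04 rad/s.
Step 2 — f₀ = ω₀/(2π) = 3179 Hz.
Step 3 — Parallel Q: Q = R/(ω₀L) = 784/(1.998e+04·0.0442) = 0.888.
Step 4 — Bandwidth: Δω = ω₀/Q = 2.25e+04 rad/s; BW = Δω/(2π) = 3580 Hz.

(a) f₀ = 3179 Hz  (b) Q = 0.888  (c) BW = 3580 Hz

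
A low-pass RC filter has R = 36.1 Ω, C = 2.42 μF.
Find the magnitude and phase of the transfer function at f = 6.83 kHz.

Step 1 — Angular frequency: ω = 2π·6830 = 4.291e+04 rad/s.
Step 2 — Transfer function: H(jω) = 1/(1 + jωRC).
Step 3 — Denominator: 1 + jωRC = 1 + j·4.291e+04·36.1·2.42e-06 = 1 + j3.749.
Step 4 — H = 0.06642 - j0.249.
Step 5 — Magnitude: |H| = 0.2577 (-11.8 dB); phase: φ = -75.1°.

|H| = 0.2577 (-11.8 dB), φ = -75.1°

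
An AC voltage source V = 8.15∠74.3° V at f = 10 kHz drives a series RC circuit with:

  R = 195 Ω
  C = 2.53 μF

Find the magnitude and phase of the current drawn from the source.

Step 1 — Angular frequency: ω = 2π·f = 2π·1e+04 = 6.283e+04 rad/s.
Step 2 — Component impedances:
  R: Z = R = 195 Ω
  C: Z = 1/(jωC) = -j/(ω·C) = 0 - j6.291 Ω
Step 3 — Series combination: Z_total = R + C = 195 - j6.291 Ω = 195.1∠-1.8° Ω.
Step 4 — Source phasor: V = 8.15∠74.3° V = 2.205 + j7.846 V.
Step 5 — Ohm's law: I = V / Z_total = (2.205 + j7.846) / (195 - j6.291) = 0.01 + j0.04056 A.
Step 6 — Convert to polar: |I| = 0.04177 A, ∠I = 76.1°.

I = 0.04177∠76.1° A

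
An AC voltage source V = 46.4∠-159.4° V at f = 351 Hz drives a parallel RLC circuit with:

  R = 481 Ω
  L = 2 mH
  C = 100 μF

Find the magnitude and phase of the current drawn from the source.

Step 1 — Angular frequency: ω = 2π·f = 2π·351 = 2205 rad/s.
Step 2 — Component impedances:
  R: Z = R = 481 Ω
  L: Z = jωL = j·2205·0.002 = 0 + j4.411 Ω
  C: Z = 1/(jωC) = -j/(ω·C) = 0 - j4.534 Ω
Step 3 — Parallel combination: 1/Z_total = 1/R + 1/L + 1/C; Z_total = 48.95 + j145.4 Ω = 153.4∠71.4° Ω.
Step 4 — Source phasor: V = 46.4∠-159.4° V = -43.43 - j16.33 V.
Step 5 — Ohm's law: I = V / Z_total = (-43.43 - j16.33) / (48.95 + j145.4) = -0.1911 + j0.2343 A.
Step 6 — Convert to polar: |I| = 0.3024 A, ∠I = 129.2°.

I = 0.3024∠129.2° A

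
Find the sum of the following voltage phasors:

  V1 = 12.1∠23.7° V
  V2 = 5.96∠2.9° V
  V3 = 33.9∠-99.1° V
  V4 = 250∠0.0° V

Step 1 — Convert each phasor to rectangular form:
  V1 = 12.1·(cos(23.7°) + j·sin(23.7°)) = 11.08 + j4.864 V
  V2 = 5.96·(cos(2.9°) + j·sin(2.9°)) = 5.952 + j0.3015 V
  V3 = 33.9·(cos(-99.1°) + j·sin(-99.1°)) = -5.362 - j33.47 V
  V4 = 250·(cos(0.0°) + j·sin(0.0°)) = 250 V
Step 2 — Sum components: V_total = 261.7 - j28.31 V.
Step 3 — Convert to polar: |V_total| = 263.2 V, ∠V_total = -6.2°.

V_total = 263.2∠-6.2° V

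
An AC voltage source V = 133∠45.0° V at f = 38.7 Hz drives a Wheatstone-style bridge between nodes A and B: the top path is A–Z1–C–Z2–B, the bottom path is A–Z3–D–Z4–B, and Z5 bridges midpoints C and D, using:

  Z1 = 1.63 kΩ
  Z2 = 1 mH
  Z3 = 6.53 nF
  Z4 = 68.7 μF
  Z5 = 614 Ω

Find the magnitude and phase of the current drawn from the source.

Step 1 — Angular frequency: ω = 2π·f = 2π·38.7 = 243.2 rad/s.
Step 2 — Component impedances:
  Z1: Z = R = 1630 Ω
  Z2: Z = jωL = j·243.2·0.001 = 0 + j0.2432 Ω
  Z3: Z = 1/(jωC) = -j/(ω·C) = 0 - j6.298e+05 Ω
  Z4: Z = 1/(jωC) = -j/(ω·C) = 0 - j59.86 Ω
  Z5: Z = R = 614 Ω
Step 3 — Bridge requires nodal analysis (the Z5 bridge couples midpoints C and D, so the two paths cannot be reduced to a simple series/parallel combination). Setting node B to ground and injecting 1 A at node A, the 3-node admittance system at A, C, D solves to V_A = Z_AB = 1630 - j3.975 Ω = 1630∠-0.1° Ω.
Step 4 — Source phasor: V = 133∠45.0° V = 94.05 + j94.05 V.
Step 5 — Ohm's law: I = V / Z_total = (94.05 + j94.05) / (1630 - j3.975) = 0.05756 + j0.05784 A.
Step 6 — Convert to polar: |I| = 0.0816 A, ∠I = 45.1°.

I = 0.0816∠45.1° A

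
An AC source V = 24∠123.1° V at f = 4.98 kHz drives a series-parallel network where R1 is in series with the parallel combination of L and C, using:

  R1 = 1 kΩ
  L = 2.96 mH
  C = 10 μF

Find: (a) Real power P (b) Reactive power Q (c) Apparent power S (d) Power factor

Step 1 — Angular frequency: ω = 2π·f = 2π·4980 = 3.129e+04 rad/s.
Step 2 — Component impedances:
  R1: Z = R = 1000 Ω
  L: Z = jωL = j·3.129e+04·0.00296 = 0 + j92.62 Ω
  C: Z = 1/(jωC) = -j/(ω·C) = 0 - j3.196 Ω
Step 3 — Parallel branch: L || C = 1/(1/L + 1/C) = 0 - j3.31 Ω.
Step 4 — Series with R1: Z_total = R1 + (L || C) = 1000 - j3.31 Ω = 1000∠-0.2° Ω.
Step 5 — Source phasor: V = 24∠123.1° V = -13.11 + j20.11 V.
Step 6 — Current: I = V / Z = -0.01317 + j0.02006 A = 0.024∠123.3° A.
Step 7 — Complex power: S = V·I* = 0.576 - j0.001907 VA.
Step 8 — Real power: P = Re(S) = 0.576 W.
Step 9 — Reactive power: Q = Im(S) = -0.001907 VAR.
Step 10 — Apparent power: |S| = 0.576 VA.
Step 11 — Power factor: PF = P/|S| = 1 (leading).

(a) P = 0.576 W  (b) Q = -0.001907 VAR  (c) S = 0.576 VA  (d) PF = 1 (leading)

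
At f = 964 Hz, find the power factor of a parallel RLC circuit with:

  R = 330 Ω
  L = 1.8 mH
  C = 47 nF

Step 1 — Angular frequency: ω = 2π·f = 2π·964 = 6057 rad/s.
Step 2 — Component impedances:
  R: Z = R = 330 Ω
  L: Z = jωL = j·6057·0.0018 = 0 + j10.9 Ω
  C: Z = 1/(jωC) = -j/(ω·C) = 0 - j3513 Ω
Step 3 — Parallel combination: 1/Z_total = 1/R + 1/L + 1/C; Z_total = 0.362 + j10.92 Ω = 10.93∠88.1° Ω.
Step 4 — Power factor: PF = cos(φ) = Re(Z)/|Z| = 0.362/10.93 = 0.03312.
Step 5 — Type: Im(Z) = 10.92 ⇒ lagging (phase φ = 88.1°).

PF = 0.03312 (lagging, φ = 88.1°)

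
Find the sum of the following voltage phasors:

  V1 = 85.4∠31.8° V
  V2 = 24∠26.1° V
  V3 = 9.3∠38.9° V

Step 1 — Convert each phasor to rectangular form:
  V1 = 85.4·(cos(31.8°) + j·sin(31.8°)) = 72.58 + j45 V
  V2 = 24·(cos(26.1°) + j·sin(26.1°)) = 21.55 + j10.56 V
  V3 = 9.3·(cos(38.9°) + j·sin(38.9°)) = 7.238 + j5.84 V
Step 2 — Sum components: V_total = 101.4 + j61.4 V.
Step 3 — Convert to polar: |V_total| = 118.5 V, ∠V_total = 31.2°.

V_total = 118.5∠31.2° V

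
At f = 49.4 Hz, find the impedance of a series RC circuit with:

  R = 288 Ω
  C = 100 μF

Step 1 — Angular frequency: ω = 2π·f = 2π·49.4 = 310.4 rad/s.
Step 2 — Component impedances:
  R: Z = R = 288 Ω
  C: Z = 1/(jωC) = -j/(ω·C) = 0 - j32.22 Ω
Step 3 — Series combination: Z_total = R + C = 288 - j32.22 Ω = 289.8∠-6.4° Ω.

Z = 288 - j32.22 Ω = 289.8∠-6.4° Ω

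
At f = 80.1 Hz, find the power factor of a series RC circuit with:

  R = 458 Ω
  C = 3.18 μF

Step 1 — Angular frequency: ω = 2π·f = 2π·80.1 = 503.3 rad/s.
Step 2 — Component impedances:
  R: Z = R = 458 Ω
  C: Z = 1/(jωC) = -j/(ω·C) = 0 - j624.8 Ω
Step 3 — Series combination: Z_total = R + C = 458 - j624.8 Ω = 774.7∠-53.8° Ω.
Step 4 — Power factor: PF = cos(φ) = Re(Z)/|Z| = 458/774.7 = 0.5912.
Step 5 — Type: Im(Z) = -624.8 ⇒ leading (phase φ = -53.8°).

PF = 0.5912 (leading, φ = -53.8°)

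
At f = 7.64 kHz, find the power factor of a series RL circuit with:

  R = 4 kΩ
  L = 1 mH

Step 1 — Angular frequency: ω = 2π·f = 2π·7640 = 4.8e+04 rad/s.
Step 2 — Component impedances:
  R: Z = R = 4000 Ω
  L: Z = jωL = j·4.8e+04·0.001 = 0 + j48 Ω
Step 3 — Series combination: Z_total = R + L = 4000 + j48 Ω = 4000∠0.7° Ω.
Step 4 — Power factor: PF = cos(φ) = Re(Z)/|Z| = 4000/4000.3 = 0.9999.
Step 5 — Type: Im(Z) = 48 ⇒ lagging (phase φ = 0.7°).

PF = 0.9999 (lagging, φ = 0.7°)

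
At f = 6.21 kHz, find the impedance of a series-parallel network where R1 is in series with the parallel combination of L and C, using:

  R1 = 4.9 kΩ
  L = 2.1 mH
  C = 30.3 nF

Step 1 — Angular frequency: ω = 2π·f = 2π·6210 = 3.902e+04 rad/s.
Step 2 — Component impedances:
  R1: Z = R = 4900 Ω
  L: Z = jωL = j·3.902e+04·0.0021 = 0 + j81.94 Ω
  C: Z = 1/(jωC) = -j/(ω·C) = 0 - j845.8 Ω
Step 3 — Parallel branch: L || C = 1/(1/L + 1/C) = 0 + j90.73 Ω.
Step 4 — Series with R1: Z_total = R1 + (L || C) = 4900 + j90.73 Ω = 4901∠1.1° Ω.

Z = 4900 + j90.73 Ω = 4901∠1.1° Ω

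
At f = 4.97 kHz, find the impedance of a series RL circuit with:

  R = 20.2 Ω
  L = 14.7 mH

Step 1 — Angular frequency: ω = 2π·f = 2π·4970 = 3.123e+04 rad/s.
Step 2 — Component impedances:
  R: Z = R = 20.2 Ω
  L: Z = jωL = j·3.123e+04·0.0147 = 0 + j459 Ω
Step 3 — Series combination: Z_total = R + L = 20.2 + j459 Ω = 459.5∠87.5° Ω.

Z = 20.2 + j459 Ω = 459.5∠87.5° Ω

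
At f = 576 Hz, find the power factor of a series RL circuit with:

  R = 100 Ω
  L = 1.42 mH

Step 1 — Angular frequency: ω = 2π·f = 2π·576 = 3619 rad/s.
Step 2 — Component impedances:
  R: Z = R = 100 Ω
  L: Z = jωL = j·3619·0.00142 = 0 + j5.139 Ω
Step 3 — Series combination: Z_total = R + L = 100 + j5.139 Ω = 100.1∠2.9° Ω.
Step 4 — Power factor: PF = cos(φ) = Re(Z)/|Z| = 100/100.13 = 0.9987.
Step 5 — Type: Im(Z) = 5.139 ⇒ lagging (phase φ = 2.9°).

PF = 0.9987 (lagging, φ = 2.9°)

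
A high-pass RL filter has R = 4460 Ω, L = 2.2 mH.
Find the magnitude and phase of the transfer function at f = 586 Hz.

Step 1 — Angular frequency: ω = 2π·586 = 3682 rad/s.
Step 2 — Transfer function: H(jω) = jωL/(R + jωL).
Step 3 — Numerator jωL = j·8.1; denominator R + jωL = 4460 + j8.1.
Step 4 — H = 3.299e-06 + j0.001816.
Step 5 — Magnitude: |H| = 0.001816 (-54.8 dB); phase: φ = 89.9°.

|H| = 0.001816 (-54.8 dB), φ = 89.9°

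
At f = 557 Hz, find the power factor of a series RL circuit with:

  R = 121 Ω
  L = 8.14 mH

Step 1 — Angular frequency: ω = 2π·f = 2π·557 = 3500 rad/s.
Step 2 — Component impedances:
  R: Z = R = 121 Ω
  L: Z = jωL = j·3500·0.00814 = 0 + j28.49 Ω
Step 3 — Series combination: Z_total = R + L = 121 + j28.49 Ω = 124.3∠13.2° Ω.
Step 4 — Power factor: PF = cos(φ) = Re(Z)/|Z| = 121/124.31 = 0.9734.
Step 5 — Type: Im(Z) = 28.49 ⇒ lagging (phase φ = 13.2°).

PF = 0.9734 (lagging, φ = 13.2°)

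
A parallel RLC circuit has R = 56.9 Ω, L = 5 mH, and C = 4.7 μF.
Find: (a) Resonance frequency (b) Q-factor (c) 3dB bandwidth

Step 1 — Resonance: ω₀ = 1/√(LC) = 1/√(0.005·4.7e-06) = 6523 rad/s.
Step 2 — f₀ = ω₀/(2π) = 1038 Hz.
Step 3 — Parallel Q: Q = R/(ω₀L) = 56.9/(6523·0.005) = 1.745.
Step 4 — Bandwidth: Δω = ω₀/Q = 3739 rad/s; BW = Δω/(2π) = 595.1 Hz.

(a) f₀ = 1038 Hz  (b) Q = 1.745  (c) BW = 595.1 Hz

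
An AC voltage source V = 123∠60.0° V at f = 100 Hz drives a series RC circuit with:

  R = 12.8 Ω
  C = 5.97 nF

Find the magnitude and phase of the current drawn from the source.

Step 1 — Angular frequency: ω = 2π·f = 2π·100 = 628.3 rad/s.
Step 2 — Component impedances:
  R: Z = R = 12.8 Ω
  C: Z = 1/(jωC) = -j/(ω·C) = 0 - j2.666e+05 Ω
Step 3 — Series combination: Z_total = R + C = 12.8 - j2.666e+05 Ω = 2.666e+05∠-90.0° Ω.
Step 4 — Source phasor: V = 123∠60.0° V = 61.5 + j106.5 V.
Step 5 — Ohm's law: I = V / Z_total = (61.5 + j106.5) / (12.8 - j2.666e+05) = -0.0003996 + j0.0002307 A.
Step 6 — Convert to polar: |I| = 0.0004614 A, ∠I = 150.0°.

I = 0.0004614∠150.0° A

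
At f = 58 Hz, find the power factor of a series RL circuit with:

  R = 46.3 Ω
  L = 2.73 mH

Step 1 — Angular frequency: ω = 2π·f = 2π·58 = 364.4 rad/s.
Step 2 — Component impedances:
  R: Z = R = 46.3 Ω
  L: Z = jωL = j·364.4·0.00273 = 0 + j0.9949 Ω
Step 3 — Series combination: Z_total = R + L = 46.3 + j0.9949 Ω = 46.31∠1.2° Ω.
Step 4 — Power factor: PF = cos(φ) = Re(Z)/|Z| = 46.3/46.31 = 0.9998.
Step 5 — Type: Im(Z) = 0.9949 ⇒ lagging (phase φ = 1.2°).

PF = 0.9998 (lagging, φ = 1.2°)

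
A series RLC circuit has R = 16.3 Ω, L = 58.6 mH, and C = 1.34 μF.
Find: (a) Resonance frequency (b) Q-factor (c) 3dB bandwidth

Step 1 — Resonance condition Im(Z)=0 gives ω₀ = 1/√(LC).
Step 2 — ω₀ = 1/√(0.0586·1.34e-06) = 3569 rad/s.
Step 3 — f₀ = ω₀/(2π) = 568 Hz.
Step 4 — Series Q: Q = ω₀L/R = 3569·0.0586/16.3 = 12.83.
Step 5 — 3dB bandwidth: Δω = ω₀/Q = 278.2 rad/s; BW = Δω/(2π) = 44.27 Hz.

(a) f₀ = 568 Hz  (b) Q = 12.83  (c) BW = 44.27 Hz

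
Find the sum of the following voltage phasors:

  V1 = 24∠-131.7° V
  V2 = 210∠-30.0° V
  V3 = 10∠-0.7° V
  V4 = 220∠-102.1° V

Step 1 — Convert each phasor to rectangular form:
  V1 = 24·(cos(-131.7°) + j·sin(-131.7°)) = -15.97 - j17.92 V
  V2 = 210·(cos(-30.0°) + j·sin(-30.0°)) = 181.9 - j105 V
  V3 = 10·(cos(-0.7°) + j·sin(-0.7°)) = 9.999 - j0.1222 V
  V4 = 220·(cos(-102.1°) + j·sin(-102.1°)) = -46.12 - j215.1 V
Step 2 — Sum components: V_total = 129.8 - j338.2 V.
Step 3 — Convert to polar: |V_total| = 362.2 V, ∠V_total = -69.0°.

V_total = 362.2∠-69.0° V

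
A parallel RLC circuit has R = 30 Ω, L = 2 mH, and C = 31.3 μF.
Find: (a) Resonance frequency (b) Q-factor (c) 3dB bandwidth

Step 1 — Resonance: ω₀ = 1/√(LC) = 1/√(0.002·3.13e-05) = 3997 rad/s.
Step 2 — f₀ = ω₀/(2π) = 636.1 Hz.
Step 3 — Parallel Q: Q = R/(ω₀L) = 30/(3997·0.002) = 3.753.
Step 4 — Bandwidth: Δω = ω₀/Q = 1065 rad/s; BW = Δω/(2π) = 169.5 Hz.

(a) f₀ = 636.1 Hz  (b) Q = 3.753  (c) BW = 169.5 Hz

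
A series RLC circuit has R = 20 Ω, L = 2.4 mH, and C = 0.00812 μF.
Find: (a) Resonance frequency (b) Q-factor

Step 1 — Resonance condition Im(Z)=0 gives ω₀ = 1/√(LC).
Step 2 — ω₀ = 1/√(0.0024·8.12e-09) = 2.265e+05 rad/s.
Step 3 — f₀ = ω₀/(2π) = 3.605e+04 Hz.
Step 4 — Series Q: Q = ω₀L/R = 2.265e+05·0.0024/20 = 27.18.

(a) f₀ = 3.605e+04 Hz  (b) Q = 27.18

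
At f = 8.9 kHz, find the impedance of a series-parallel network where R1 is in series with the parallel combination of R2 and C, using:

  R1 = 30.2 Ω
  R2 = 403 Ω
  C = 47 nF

Step 1 — Angular frequency: ω = 2π·f = 2π·8900 = 5.592e+04 rad/s.
Step 2 — Component impedances:
  R1: Z = R = 30.2 Ω
  R2: Z = R = 403 Ω
  C: Z = 1/(jωC) = -j/(ω·C) = 0 - j380.5 Ω
Step 3 — Parallel branch: R2 || C = 1/(1/R2 + 1/C) = 189.9 - j201.2 Ω.
Step 4 — Series with R1: Z_total = R1 + (R2 || C) = 220.1 - j201.2 Ω = 298.2∠-42.4° Ω.

Z = 220.1 - j201.2 Ω = 298.2∠-42.4° Ω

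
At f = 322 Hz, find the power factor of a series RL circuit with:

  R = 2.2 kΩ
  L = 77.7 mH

Step 1 — Angular frequency: ω = 2π·f = 2π·322 = 2023 rad/s.
Step 2 — Component impedances:
  R: Z = R = 2200 Ω
  L: Z = jωL = j·2023·0.0777 = 0 + j157.2 Ω
Step 3 — Series combination: Z_total = R + L = 2200 + j157.2 Ω = 2206∠4.1° Ω.
Step 4 — Power factor: PF = cos(φ) = Re(Z)/|Z| = 2200/2205.6 = 0.9975.
Step 5 — Type: Im(Z) = 157.2 ⇒ lagging (phase φ = 4.1°).

PF = 0.9975 (lagging, φ = 4.1°)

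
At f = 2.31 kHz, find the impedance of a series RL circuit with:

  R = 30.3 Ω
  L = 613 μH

Step 1 — Angular frequency: ω = 2π·f = 2π·2310 = 1.451e+04 rad/s.
Step 2 — Component impedances:
  R: Z = R = 30.3 Ω
  L: Z = jωL = j·1.451e+04·0.000613 = 0 + j8.897 Ω
Step 3 — Series combination: Z_total = R + L = 30.3 + j8.897 Ω = 31.58∠16.4° Ω.

Z = 30.3 + j8.897 Ω = 31.58∠16.4° Ω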